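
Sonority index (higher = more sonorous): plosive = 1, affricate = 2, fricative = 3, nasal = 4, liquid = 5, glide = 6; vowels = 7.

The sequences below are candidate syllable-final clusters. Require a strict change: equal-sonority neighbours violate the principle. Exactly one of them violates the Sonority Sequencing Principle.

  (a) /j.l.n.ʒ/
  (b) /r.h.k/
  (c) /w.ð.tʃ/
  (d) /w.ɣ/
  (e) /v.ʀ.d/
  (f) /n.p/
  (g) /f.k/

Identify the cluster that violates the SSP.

(a) 6-5-4-3 → obeys
(b) 5-3-1 → obeys
(c) 6-3-2 → obeys
(d) 6-3 → obeys
(e) 3-5-1 → violates
(f) 4-1 → obeys
(g) 3-1 → obeys

e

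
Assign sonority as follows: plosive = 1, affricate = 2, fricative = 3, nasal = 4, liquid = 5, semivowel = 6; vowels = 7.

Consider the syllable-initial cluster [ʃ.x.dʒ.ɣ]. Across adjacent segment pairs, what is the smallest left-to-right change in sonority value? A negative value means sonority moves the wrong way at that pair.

-1

/ʃ/: fricative = 3.
/x/: fricative = 3.
/dʒ/: affricate = 2.
/ɣ/: fricative = 3.
/ʃ/→/x/: change +0.
/x/→/dʒ/: change -1.
/dʒ/→/ɣ/: change +1.
Minimum = -1.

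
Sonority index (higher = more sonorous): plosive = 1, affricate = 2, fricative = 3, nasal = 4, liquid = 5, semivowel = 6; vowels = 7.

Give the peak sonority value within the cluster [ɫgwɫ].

6

/ɫ/: liquid = 5.
/g/: plosive = 1.
/w/: semivowel = 6.
/ɫ/: liquid = 5.
The maximum is 6.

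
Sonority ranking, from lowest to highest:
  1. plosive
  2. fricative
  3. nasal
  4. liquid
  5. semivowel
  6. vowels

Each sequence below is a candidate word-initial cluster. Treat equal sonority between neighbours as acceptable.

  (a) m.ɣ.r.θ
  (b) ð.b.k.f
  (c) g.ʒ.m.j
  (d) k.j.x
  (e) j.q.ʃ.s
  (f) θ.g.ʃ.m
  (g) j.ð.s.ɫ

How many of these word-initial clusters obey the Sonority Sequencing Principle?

(a) m.ɣ.r.θ: profile 3-2-4-2 — violates.
(b) ð.b.k.f: profile 2-1-1-2 — violates.
(c) g.ʒ.m.j: profile 1-2-3-5 — obeys.
(d) k.j.x: profile 1-5-2 — violates.
(e) j.q.ʃ.s: profile 5-1-2-2 — violates.
(f) θ.g.ʃ.m: profile 2-1-2-3 — violates.
(g) j.ð.s.ɫ: profile 5-2-2-4 — violates.

1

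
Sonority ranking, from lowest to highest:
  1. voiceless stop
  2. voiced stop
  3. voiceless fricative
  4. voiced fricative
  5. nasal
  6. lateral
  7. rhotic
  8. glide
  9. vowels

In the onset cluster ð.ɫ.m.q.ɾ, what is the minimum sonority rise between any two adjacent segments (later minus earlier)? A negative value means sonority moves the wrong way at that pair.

-4

/ð/ is a voiced fricative (sonority 4).
/ɫ/ is a lateral (sonority 6).
/m/ is a nasal (sonority 5).
/q/ is a voiceless stop (sonority 1).
/ɾ/ is a rhotic (sonority 7).
/ð/→/ɫ/: change +2.
/ɫ/→/m/: change -1.
/m/→/q/: change -4.
/q/→/ɾ/: change +6.
Minimum = -4.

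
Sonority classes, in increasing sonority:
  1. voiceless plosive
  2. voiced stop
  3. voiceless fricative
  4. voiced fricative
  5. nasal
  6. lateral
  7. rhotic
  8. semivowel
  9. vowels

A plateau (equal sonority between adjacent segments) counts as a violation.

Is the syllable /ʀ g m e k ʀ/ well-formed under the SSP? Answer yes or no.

no

Onset: /ʀ/ is a rhotic (sonority 7), /g/ is a voiced stop (sonority 2), /m/ is a nasal (sonority 5); then the nucleus /e/ (sonority 9).
Onset profile 7-2-5-9 — does not strictly rise throughout.
Coda: /k/ is a voiceless plosive (sonority 1), /ʀ/ is a rhotic (sonority 7).
Coda profile 9-1-7 — does not strictly fall throughout.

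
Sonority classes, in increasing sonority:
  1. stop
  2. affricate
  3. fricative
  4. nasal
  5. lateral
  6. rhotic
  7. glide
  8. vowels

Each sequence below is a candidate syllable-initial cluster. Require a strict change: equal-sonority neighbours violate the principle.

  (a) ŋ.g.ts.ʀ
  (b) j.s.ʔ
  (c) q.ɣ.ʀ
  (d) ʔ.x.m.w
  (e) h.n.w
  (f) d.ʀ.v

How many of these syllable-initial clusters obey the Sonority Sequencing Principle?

(a) 4-1-2-6 → violates
(b) 7-3-1 → violates
(c) 1-3-6 → obeys
(d) 1-3-4-7 → obeys
(e) 3-4-7 → obeys
(f) 1-6-3 → violates

3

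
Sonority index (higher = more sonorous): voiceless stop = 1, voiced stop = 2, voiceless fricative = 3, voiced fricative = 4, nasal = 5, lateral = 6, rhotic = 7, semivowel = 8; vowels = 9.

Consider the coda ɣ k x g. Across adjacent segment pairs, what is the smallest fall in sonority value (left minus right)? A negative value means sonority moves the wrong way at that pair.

/ɣ/: voiced fricative = 4.
/k/: voiceless stop = 1.
/x/: voiceless fricative = 3.
/g/: voiced stop = 2.
/ɣ/→/k/: change +3.
/k/→/x/: change -2.
/x/→/g/: change +1.
Minimum = -2.

-2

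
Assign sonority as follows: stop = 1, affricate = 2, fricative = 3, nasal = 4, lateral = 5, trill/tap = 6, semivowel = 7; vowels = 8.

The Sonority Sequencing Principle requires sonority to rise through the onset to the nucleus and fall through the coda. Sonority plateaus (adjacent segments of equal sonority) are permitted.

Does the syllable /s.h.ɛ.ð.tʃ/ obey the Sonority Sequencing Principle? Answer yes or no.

yes

Onset: /s/ is a fricative (sonority 3), /h/ is a fricative (sonority 3); then the nucleus /ɛ/ (sonority 8).
Onset profile 3-3-8 — rises to the nucleus.
Coda: /ð/ is a fricative (sonority 3), /tʃ/ is an affricate (sonority 2).
Coda profile 8-3-2 — falls from the nucleus.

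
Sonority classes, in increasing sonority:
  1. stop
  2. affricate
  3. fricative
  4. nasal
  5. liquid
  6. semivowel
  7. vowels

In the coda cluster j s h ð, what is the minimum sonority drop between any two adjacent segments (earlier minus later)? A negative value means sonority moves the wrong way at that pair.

0

/j/: semivowel = 6.
/s/: fricative = 3.
/h/: fricative = 3.
/ð/: fricative = 3.
/j/→/s/: change +3.
/s/→/h/: change +0.
/h/→/ð/: change +0.
Minimum = 0.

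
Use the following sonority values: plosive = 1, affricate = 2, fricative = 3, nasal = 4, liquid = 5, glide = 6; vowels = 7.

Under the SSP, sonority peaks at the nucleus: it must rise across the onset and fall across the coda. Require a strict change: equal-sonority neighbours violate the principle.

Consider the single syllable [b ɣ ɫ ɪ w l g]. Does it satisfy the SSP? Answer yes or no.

Onset: /b/ is a plosive (sonority 1), /ɣ/ is a fricative (sonority 3), /ɫ/ is a liquid (sonority 5); then the nucleus /ɪ/ (sonority 7).
Onset profile 1-3-5-7 — rises to the nucleus.
Coda: /w/ is a glide (sonority 6), /l/ is a liquid (sonority 5), /g/ is a plosive (sonority 1).
Coda profile 7-6-5-1 — falls from the nucleus.

yes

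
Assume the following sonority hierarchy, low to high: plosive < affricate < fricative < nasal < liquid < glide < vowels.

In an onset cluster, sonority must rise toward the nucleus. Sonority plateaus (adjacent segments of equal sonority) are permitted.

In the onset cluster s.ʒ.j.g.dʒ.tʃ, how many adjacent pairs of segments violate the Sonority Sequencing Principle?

1

/s/ — fricative, sonority 3.
/ʒ/ — fricative, sonority 3.
/j/ — glide, sonority 6.
/g/ — plosive, sonority 1.
/dʒ/ — affricate, sonority 2.
/tʃ/ — affricate, sonority 2.
/s/→/ʒ/: 3→3 (plateau, allowed) — ok.
/ʒ/→/j/: 3→6 (rises) — ok.
/j/→/g/: 6→1 (does not rise) — violation.
/g/→/dʒ/: 1→2 (rises) — ok.
/dʒ/→/tʃ/: 2→2 (plateau, allowed) — ok.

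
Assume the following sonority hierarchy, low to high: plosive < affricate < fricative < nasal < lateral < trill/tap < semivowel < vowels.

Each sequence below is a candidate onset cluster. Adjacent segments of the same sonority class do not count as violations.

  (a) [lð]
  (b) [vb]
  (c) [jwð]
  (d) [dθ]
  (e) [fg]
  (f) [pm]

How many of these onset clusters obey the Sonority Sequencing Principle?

(a) 5-3 → violates
(b) 3-1 → violates
(c) 7-7-3 → violates
(d) 1-3 → obeys
(e) 3-1 → violates
(f) 1-4 → obeys

2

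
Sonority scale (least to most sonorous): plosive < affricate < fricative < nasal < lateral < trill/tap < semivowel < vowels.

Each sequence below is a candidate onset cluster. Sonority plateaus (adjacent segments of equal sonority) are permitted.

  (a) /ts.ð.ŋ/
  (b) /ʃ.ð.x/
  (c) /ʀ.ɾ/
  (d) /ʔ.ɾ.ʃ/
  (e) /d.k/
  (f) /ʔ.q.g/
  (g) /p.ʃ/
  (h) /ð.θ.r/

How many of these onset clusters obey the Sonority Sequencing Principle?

7

(a) 2-3-4 → obeys
(b) 3-3-3 → obeys
(c) 6-6 → obeys
(d) 1-6-3 → violates
(e) 1-1 → obeys
(f) 1-1-1 → obeys
(g) 1-3 → obeys
(h) 3-3-6 → obeys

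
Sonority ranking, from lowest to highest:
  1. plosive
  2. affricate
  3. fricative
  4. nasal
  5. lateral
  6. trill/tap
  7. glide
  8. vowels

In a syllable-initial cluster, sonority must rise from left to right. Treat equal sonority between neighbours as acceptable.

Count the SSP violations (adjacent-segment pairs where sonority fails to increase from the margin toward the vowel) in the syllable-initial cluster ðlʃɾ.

/ð/ — fricative, sonority 3.
/l/ — lateral, sonority 5.
/ʃ/ — fricative, sonority 3.
/ɾ/ — trill/tap, sonority 6.
/ð/→/l/: 3→5 (rises) — ok.
/l/→/ʃ/: 5→3 (does not rise) — violation.
/ʃ/→/ɾ/: 3→6 (rises) — ok.

1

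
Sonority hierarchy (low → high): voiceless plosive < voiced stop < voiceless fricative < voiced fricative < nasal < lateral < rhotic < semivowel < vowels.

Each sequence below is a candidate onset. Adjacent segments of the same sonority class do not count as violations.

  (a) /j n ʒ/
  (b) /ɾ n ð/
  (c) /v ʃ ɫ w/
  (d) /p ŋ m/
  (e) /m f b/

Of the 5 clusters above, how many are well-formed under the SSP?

(a) sonority 8-5-4: ill-formed.
(b) sonority 7-5-4: ill-formed.
(c) sonority 4-3-6-8: ill-formed.
(d) sonority 1-5-5: well-formed.
(e) sonority 5-3-2: ill-formed.

1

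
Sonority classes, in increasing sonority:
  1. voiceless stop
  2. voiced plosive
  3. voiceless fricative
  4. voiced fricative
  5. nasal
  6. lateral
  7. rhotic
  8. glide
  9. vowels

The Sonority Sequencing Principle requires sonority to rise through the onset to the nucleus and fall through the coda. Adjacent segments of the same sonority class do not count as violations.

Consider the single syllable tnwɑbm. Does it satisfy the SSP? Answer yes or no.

Onset: /t/ is a voiceless stop (sonority 1), /n/ is a nasal (sonority 5), /w/ is a glide (sonority 8); then the nucleus /ɑ/ (sonority 9).
Onset profile 1-5-8-9 — rises to the nucleus.
Coda: /b/ is a voiced plosive (sonority 2), /m/ is a nasal (sonority 5).
Coda profile 9-2-5 — does not fall throughout.

no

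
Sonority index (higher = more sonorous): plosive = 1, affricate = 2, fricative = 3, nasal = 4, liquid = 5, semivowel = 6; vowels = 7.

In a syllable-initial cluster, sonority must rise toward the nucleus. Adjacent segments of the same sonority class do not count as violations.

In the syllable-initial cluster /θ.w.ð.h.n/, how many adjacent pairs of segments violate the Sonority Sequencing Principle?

1

/θ/ — fricative, sonority 3.
/w/ — semivowel, sonority 6.
/ð/ — fricative, sonority 3.
/h/ — fricative, sonority 3.
/n/ — nasal, sonority 4.
/θ/→/w/: 3→6 (rises) — ok.
/w/→/ð/: 6→3 (does not rise) — violation.
/ð/→/h/: 3→3 (plateau, allowed) — ok.
/h/→/n/: 3→4 (rises) — ok.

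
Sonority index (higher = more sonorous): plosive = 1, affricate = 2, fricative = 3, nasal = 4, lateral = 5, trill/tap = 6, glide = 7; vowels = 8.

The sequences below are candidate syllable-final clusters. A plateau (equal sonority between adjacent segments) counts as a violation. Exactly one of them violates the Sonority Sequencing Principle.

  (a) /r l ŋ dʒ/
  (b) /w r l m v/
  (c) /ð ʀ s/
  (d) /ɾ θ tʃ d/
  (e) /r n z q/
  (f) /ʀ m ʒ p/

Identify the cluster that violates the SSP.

c

(a) /r l ŋ dʒ/: profile 6-5-4-2 — obeys.
(b) /w r l m v/: profile 7-6-5-4-3 — obeys.
(c) /ð ʀ s/: profile 3-6-3 — violates.
(d) /ɾ θ tʃ d/: profile 6-3-2-1 — obeys.
(e) /r n z q/: profile 6-4-3-1 — obeys.
(f) /ʀ m ʒ p/: profile 6-4-3-1 — obeys.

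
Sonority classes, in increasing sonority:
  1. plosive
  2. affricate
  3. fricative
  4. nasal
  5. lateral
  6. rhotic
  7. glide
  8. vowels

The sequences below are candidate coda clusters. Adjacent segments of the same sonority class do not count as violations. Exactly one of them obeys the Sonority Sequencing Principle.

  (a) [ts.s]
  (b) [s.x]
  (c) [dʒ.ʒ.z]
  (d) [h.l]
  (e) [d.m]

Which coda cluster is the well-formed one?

b

(a) sonority 2-3: ill-formed.
(b) sonority 3-3: well-formed.
(c) sonority 2-3-3: ill-formed.
(d) sonority 3-5: ill-formed.
(e) sonority 1-4: ill-formed.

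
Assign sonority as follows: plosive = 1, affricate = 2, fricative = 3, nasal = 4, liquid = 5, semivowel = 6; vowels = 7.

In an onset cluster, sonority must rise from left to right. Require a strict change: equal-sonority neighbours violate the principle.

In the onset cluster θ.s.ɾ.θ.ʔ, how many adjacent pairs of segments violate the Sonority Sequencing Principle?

/θ/ is a fricative (sonority 3).
/s/ is a fricative (sonority 3).
/ɾ/ is a liquid (sonority 5).
/θ/ is a fricative (sonority 3).
/ʔ/ is a plosive (sonority 1).
/θ/→/s/: 3→3 (plateau) — violation.
/s/→/ɾ/: 3→5 (rises) — ok.
/ɾ/→/θ/: 5→3 (does not rise) — violation.
/θ/→/ʔ/: 3→1 (does not rise) — violation.

3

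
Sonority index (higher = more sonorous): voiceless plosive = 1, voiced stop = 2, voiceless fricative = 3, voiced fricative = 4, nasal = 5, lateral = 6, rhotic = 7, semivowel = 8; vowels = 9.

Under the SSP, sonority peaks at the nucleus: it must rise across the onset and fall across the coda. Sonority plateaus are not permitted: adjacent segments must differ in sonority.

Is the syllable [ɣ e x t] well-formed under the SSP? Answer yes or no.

Onset: /ɣ/ is a voiced fricative (sonority 4); then the nucleus /e/ (sonority 9).
Onset profile 4-9 — rises to the nucleus.
Coda: /x/ is a voiceless fricative (sonority 3), /t/ is a voiceless plosive (sonority 1).
Coda profile 9-3-1 — falls from the nucleus.

yes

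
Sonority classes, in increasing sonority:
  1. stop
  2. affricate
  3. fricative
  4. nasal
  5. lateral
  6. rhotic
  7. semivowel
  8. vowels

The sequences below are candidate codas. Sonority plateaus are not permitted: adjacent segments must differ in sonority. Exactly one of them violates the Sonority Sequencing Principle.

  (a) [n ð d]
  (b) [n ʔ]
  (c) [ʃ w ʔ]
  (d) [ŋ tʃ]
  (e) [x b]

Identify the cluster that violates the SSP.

c

(a) [n ð d]: profile 4-3-1 — obeys.
(b) [n ʔ]: profile 4-1 — obeys.
(c) [ʃ w ʔ]: profile 3-7-1 — violates.
(d) [ŋ tʃ]: profile 4-2 — obeys.
(e) [x b]: profile 3-1 — obeys.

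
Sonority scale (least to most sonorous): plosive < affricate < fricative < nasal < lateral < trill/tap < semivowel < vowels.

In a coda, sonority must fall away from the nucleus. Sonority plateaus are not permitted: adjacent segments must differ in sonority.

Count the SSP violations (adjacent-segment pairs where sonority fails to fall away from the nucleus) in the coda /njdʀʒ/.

2

/n/: nasal = 4.
/j/: semivowel = 7.
/d/: plosive = 1.
/ʀ/: trill/tap = 6.
/ʒ/: fricative = 3.
/n/→/j/: 4→7 (does not fall) — violation.
/j/→/d/: 7→1 (falls) — ok.
/d/→/ʀ/: 1→6 (does not fall) — violation.
/ʀ/→/ʒ/: 6→3 (falls) — ok.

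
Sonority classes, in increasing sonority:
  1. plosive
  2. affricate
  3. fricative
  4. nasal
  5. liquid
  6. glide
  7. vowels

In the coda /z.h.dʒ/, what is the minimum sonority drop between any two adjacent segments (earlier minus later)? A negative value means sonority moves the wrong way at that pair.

/z/: fricative = 3.
/h/: fricative = 3.
/dʒ/: affricate = 2.
/z/→/h/: change +0.
/h/→/dʒ/: change +1.
Minimum = 0.

0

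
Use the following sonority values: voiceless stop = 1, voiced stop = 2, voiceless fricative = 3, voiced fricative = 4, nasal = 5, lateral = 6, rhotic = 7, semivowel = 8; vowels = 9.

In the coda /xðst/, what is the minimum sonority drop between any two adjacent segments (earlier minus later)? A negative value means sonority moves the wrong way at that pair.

-1

/x/: voiceless fricative = 3.
/ð/: voiced fricative = 4.
/s/: voiceless fricative = 3.
/t/: voiceless stop = 1.
/x/→/ð/: change -1.
/ð/→/s/: change +1.
/s/→/t/: change +2.
Minimum = -1.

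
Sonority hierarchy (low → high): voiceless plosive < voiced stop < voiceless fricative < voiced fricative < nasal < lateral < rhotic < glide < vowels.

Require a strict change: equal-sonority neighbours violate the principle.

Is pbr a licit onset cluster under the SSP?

yes

/p/: voiceless plosive = 1.
/b/: voiced stop = 2.
/r/: rhotic = 7.
The profile 1-2-7 strictly rises, so the onset cluster satisfies the SSP.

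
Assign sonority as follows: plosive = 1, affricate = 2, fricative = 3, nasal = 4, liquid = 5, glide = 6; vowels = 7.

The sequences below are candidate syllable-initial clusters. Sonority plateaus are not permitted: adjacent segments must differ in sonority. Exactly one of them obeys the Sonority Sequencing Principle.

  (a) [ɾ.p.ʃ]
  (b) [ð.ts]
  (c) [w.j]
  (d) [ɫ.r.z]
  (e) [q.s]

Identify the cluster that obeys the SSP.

e

(a) 5-1-3 → violates
(b) 3-2 → violates
(c) 6-6 → violates
(d) 5-5-3 → violates
(e) 1-3 → obeys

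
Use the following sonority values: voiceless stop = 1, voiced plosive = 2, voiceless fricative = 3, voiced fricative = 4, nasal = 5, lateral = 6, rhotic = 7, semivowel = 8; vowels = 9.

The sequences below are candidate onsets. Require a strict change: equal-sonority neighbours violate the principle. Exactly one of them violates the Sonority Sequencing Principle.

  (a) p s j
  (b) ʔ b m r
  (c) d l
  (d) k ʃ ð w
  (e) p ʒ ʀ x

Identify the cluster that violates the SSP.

e

(a) 1-3-8 → obeys
(b) 1-2-5-7 → obeys
(c) 2-6 → obeys
(d) 1-3-4-8 → obeys
(e) 1-4-7-3 → violates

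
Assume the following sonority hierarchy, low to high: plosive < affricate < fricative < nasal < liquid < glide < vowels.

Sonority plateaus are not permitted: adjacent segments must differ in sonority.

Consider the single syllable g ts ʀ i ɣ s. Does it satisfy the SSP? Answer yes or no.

Onset: /g/ is a plosive (sonority 1), /ts/ is an affricate (sonority 2), /ʀ/ is a liquid (sonority 5); then the nucleus /i/ (sonority 7).
Onset profile 1-2-5-7 — rises to the nucleus.
Coda: /ɣ/ is a fricative (sonority 3), /s/ is a fricative (sonority 3).
Coda profile 7-3-3 — does not strictly fall throughout.

no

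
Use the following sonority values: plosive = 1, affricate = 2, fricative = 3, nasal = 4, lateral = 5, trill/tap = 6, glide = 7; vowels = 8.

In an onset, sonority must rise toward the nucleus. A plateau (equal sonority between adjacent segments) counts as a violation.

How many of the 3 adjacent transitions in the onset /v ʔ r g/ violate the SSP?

2

/v/ — fricative, sonority 3.
/ʔ/ — plosive, sonority 1.
/r/ — trill/tap, sonority 6.
/g/ — plosive, sonority 1.
/v/→/ʔ/: 3→1 (does not rise) — violation.
/ʔ/→/r/: 1→6 (rises) — ok.
/r/→/g/: 6→1 (does not rise) — violation.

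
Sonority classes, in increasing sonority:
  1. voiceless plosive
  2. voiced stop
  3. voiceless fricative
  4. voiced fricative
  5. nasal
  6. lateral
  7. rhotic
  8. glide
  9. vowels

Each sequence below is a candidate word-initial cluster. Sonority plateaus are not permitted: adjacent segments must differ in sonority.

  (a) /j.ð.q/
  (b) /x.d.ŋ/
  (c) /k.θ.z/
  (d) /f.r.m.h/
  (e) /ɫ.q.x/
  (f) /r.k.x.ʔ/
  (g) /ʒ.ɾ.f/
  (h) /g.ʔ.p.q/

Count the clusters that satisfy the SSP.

1

(a) sonority 8-4-1: ill-formed.
(b) sonority 3-2-5: ill-formed.
(c) sonority 1-3-4: well-formed.
(d) sonority 3-7-5-3: ill-formed.
(e) sonority 6-1-3: ill-formed.
(f) sonority 7-1-3-1: ill-formed.
(g) sonority 4-7-3: ill-formed.
(h) sonority 2-1-1-1: ill-formed.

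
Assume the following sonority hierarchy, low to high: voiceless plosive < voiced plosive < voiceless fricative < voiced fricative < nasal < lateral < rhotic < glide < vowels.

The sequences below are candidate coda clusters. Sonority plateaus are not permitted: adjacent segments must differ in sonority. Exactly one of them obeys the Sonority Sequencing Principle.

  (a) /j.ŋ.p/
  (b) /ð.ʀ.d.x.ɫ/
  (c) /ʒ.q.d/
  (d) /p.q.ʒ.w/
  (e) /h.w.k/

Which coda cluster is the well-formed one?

(a) sonority 8-5-1: well-formed.
(b) sonority 4-7-2-3-6: ill-formed.
(c) sonority 4-1-2: ill-formed.
(d) sonority 1-1-4-8: ill-formed.
(e) sonority 3-8-1: ill-formed.

a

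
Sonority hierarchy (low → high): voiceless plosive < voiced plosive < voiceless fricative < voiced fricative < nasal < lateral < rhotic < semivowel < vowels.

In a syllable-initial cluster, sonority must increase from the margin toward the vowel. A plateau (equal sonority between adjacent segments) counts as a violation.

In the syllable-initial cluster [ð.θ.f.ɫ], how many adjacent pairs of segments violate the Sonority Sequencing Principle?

/ð/ is a voiced fricative (sonority 4).
/θ/ is a voiceless fricative (sonority 3).
/f/ is a voiceless fricative (sonority 3).
/ɫ/ is a lateral (sonority 6).
/ð/→/θ/: 4→3 (does not rise) — violation.
/θ/→/f/: 3→3 (plateau) — violation.
/f/→/ɫ/: 3→6 (rises) — ok.

2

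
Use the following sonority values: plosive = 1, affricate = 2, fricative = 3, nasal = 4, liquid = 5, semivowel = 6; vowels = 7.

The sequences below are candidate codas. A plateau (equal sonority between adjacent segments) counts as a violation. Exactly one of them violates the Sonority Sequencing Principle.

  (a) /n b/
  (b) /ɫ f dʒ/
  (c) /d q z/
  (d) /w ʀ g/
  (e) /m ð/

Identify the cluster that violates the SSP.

c

(a) 4-1 → obeys
(b) 5-3-2 → obeys
(c) 1-1-3 → violates
(d) 6-5-1 → obeys
(e) 4-3 → obeys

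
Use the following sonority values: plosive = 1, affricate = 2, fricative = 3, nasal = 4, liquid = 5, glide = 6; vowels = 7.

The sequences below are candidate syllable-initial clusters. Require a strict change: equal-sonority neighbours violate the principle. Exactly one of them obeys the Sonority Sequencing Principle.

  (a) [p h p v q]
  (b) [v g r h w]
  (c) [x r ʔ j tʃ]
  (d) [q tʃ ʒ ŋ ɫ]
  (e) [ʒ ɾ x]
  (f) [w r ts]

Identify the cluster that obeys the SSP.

(a) 1-3-1-3-1 → violates
(b) 3-1-5-3-6 → violates
(c) 3-5-1-6-2 → violates
(d) 1-2-3-4-5 → obeys
(e) 3-5-3 → violates
(f) 6-5-2 → violates

d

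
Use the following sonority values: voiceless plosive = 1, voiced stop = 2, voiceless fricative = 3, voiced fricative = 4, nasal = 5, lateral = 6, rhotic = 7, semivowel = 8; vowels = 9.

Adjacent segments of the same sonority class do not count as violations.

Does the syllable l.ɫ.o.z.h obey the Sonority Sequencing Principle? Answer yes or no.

yes

Onset: /l/ is a lateral (sonority 6), /ɫ/ is a lateral (sonority 6); then the nucleus /o/ (sonority 9).
Onset profile 6-6-9 — rises to the nucleus.
Coda: /z/ is a voiced fricative (sonority 4), /h/ is a voiceless fricative (sonority 3).
Coda profile 9-4-3 — falls from the nucleus.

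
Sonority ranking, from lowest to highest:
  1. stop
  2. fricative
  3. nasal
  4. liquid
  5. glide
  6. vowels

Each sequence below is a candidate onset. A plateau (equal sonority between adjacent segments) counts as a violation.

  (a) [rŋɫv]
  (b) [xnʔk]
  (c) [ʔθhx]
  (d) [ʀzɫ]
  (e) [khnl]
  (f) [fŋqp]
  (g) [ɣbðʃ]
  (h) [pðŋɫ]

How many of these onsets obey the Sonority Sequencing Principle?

(a) [rŋɫv]: profile 4-3-4-2 — violates.
(b) [xnʔk]: profile 2-3-1-1 — violates.
(c) [ʔθhx]: profile 1-2-2-2 — violates.
(d) [ʀzɫ]: profile 4-2-4 — violates.
(e) [khnl]: profile 1-2-3-4 — obeys.
(f) [fŋqp]: profile 2-3-1-1 — violates.
(g) [ɣbðʃ]: profile 2-1-2-2 — violates.
(h) [pðŋɫ]: profile 1-2-3-4 — obeys.

2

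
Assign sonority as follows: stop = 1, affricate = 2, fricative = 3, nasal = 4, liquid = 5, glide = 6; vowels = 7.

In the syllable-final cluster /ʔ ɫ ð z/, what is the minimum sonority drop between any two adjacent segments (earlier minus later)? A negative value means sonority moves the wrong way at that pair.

/ʔ/: stop = 1.
/ɫ/: liquid = 5.
/ð/: fricative = 3.
/z/: fricative = 3.
/ʔ/→/ɫ/: change -4.
/ɫ/→/ð/: change +2.
/ð/→/z/: change +0.
Minimum = -4.

-4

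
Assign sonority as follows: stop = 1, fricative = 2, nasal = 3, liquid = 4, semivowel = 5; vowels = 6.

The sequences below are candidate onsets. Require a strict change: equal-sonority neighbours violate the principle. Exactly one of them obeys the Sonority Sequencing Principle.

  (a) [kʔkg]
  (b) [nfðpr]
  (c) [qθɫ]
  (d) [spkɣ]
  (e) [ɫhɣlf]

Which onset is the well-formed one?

(a) sonority 1-1-1-1: ill-formed.
(b) sonority 3-2-2-1-4: ill-formed.
(c) sonority 1-2-4: well-formed.
(d) sonority 2-1-1-2: ill-formed.
(e) sonority 4-2-2-4-2: ill-formed.

c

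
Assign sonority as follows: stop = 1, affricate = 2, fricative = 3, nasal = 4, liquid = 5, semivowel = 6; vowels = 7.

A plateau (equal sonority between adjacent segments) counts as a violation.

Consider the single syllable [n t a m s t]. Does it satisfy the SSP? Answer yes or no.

Onset: /n/ is a nasal (sonority 4), /t/ is a stop (sonority 1); then the nucleus /a/ (sonority 7).
Onset profile 4-1-7 — does not strictly rise throughout.
Coda: /m/ is a nasal (sonority 4), /s/ is a fricative (sonority 3), /t/ is a stop (sonority 1).
Coda profile 7-4-3-1 — falls from the nucleus.

no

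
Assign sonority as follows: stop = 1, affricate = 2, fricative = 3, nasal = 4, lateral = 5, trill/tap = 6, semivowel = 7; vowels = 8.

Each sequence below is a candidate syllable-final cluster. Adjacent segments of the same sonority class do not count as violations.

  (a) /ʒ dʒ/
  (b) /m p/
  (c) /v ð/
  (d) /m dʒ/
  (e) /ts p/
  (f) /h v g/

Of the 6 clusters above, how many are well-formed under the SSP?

6

(a) 3-2 → obeys
(b) 4-1 → obeys
(c) 3-3 → obeys
(d) 4-2 → obeys
(e) 2-1 → obeys
(f) 3-3-1 → obeys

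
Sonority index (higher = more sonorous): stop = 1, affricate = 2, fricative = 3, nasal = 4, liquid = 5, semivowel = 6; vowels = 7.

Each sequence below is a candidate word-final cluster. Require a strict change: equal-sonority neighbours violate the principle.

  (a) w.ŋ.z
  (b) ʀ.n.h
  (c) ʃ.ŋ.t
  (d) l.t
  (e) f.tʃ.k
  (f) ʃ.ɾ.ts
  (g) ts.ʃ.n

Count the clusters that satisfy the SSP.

(a) sonority 6-4-3: well-formed.
(b) sonority 5-4-3: well-formed.
(c) sonority 3-4-1: ill-formed.
(d) sonority 5-1: well-formed.
(e) sonority 3-2-1: well-formed.
(f) sonority 3-5-2: ill-formed.
(g) sonority 2-3-4: ill-formed.

4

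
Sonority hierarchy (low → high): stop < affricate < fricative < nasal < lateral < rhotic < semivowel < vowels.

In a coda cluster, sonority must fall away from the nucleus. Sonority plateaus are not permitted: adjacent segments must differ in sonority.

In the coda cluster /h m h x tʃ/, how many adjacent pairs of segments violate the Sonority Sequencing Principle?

2

/h/ — fricative, sonority 3.
/m/ — nasal, sonority 4.
/h/ — fricative, sonority 3.
/x/ — fricative, sonority 3.
/tʃ/ — affricate, sonority 2.
/h/→/m/: 3→4 (does not fall) — violation.
/m/→/h/: 4→3 (falls) — ok.
/h/→/x/: 3→3 (plateau) — violation.
/x/→/tʃ/: 3→2 (falls) — ok.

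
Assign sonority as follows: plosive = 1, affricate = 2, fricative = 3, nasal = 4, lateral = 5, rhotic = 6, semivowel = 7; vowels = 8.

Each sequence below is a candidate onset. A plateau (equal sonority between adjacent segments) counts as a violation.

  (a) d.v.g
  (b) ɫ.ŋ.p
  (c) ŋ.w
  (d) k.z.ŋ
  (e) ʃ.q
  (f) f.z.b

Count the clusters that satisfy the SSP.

2

(a) 1-3-1 → violates
(b) 5-4-1 → violates
(c) 4-7 → obeys
(d) 1-3-4 → obeys
(e) 3-1 → violates
(f) 3-3-1 → violates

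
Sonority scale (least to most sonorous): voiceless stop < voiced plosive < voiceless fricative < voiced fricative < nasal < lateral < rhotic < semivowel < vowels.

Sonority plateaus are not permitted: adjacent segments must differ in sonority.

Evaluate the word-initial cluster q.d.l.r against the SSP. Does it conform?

yes

/q/ is a voiceless stop (sonority 1).
/d/ is a voiced plosive (sonority 2).
/l/ is a lateral (sonority 6).
/r/ is a rhotic (sonority 7).
The profile 1-2-6-7 strictly rises, so the word-initial cluster satisfies the SSP.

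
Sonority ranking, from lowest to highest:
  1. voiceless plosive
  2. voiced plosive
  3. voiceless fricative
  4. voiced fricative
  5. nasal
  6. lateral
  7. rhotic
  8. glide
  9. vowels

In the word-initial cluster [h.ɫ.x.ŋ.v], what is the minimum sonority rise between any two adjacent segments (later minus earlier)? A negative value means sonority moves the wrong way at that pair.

/h/: voiceless fricative = 3.
/ɫ/: lateral = 6.
/x/: voiceless fricative = 3.
/ŋ/: nasal = 5.
/v/: voiced fricative = 4.
/h/→/ɫ/: change +3.
/ɫ/→/x/: change -3.
/x/→/ŋ/: change +2.
/ŋ/→/v/: change -1.
Minimum = -3.

-3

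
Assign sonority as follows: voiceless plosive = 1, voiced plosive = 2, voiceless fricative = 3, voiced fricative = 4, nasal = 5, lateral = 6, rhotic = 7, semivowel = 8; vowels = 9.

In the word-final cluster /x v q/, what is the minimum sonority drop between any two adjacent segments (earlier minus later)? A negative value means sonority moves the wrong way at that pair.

-1

/x/: voiceless fricative = 3.
/v/: voiced fricative = 4.
/q/: voiceless plosive = 1.
/x/→/v/: change -1.
/v/→/q/: change +3.
Minimum = -1.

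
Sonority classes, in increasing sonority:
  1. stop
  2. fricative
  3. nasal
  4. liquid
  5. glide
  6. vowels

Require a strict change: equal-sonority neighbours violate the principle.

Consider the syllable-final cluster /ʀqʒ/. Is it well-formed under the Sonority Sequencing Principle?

no

/ʀ/ is a liquid (sonority 4).
/q/ is a stop (sonority 1).
/ʒ/ is a fricative (sonority 2).
The profile is 4-1-2. Between /q/ (1) and /ʒ/ (2) sonority does not fall, so the cluster violates the SSP.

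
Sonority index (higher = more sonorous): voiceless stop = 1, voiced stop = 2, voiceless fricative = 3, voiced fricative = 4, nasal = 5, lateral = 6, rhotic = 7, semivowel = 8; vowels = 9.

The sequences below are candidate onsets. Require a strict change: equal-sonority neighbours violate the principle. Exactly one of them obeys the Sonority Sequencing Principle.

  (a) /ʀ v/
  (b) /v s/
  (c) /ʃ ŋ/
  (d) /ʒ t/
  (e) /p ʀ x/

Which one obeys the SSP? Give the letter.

(a) sonority 7-4: ill-formed.
(b) sonority 4-3: ill-formed.
(c) sonority 3-5: well-formed.
(d) sonority 4-1: ill-formed.
(e) sonority 1-7-3: ill-formed.

c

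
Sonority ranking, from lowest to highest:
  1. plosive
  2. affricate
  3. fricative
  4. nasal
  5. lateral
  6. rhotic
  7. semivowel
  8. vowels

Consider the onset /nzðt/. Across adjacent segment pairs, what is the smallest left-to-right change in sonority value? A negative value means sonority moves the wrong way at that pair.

/n/ is a nasal (sonority 4).
/z/ is a fricative (sonority 3).
/ð/ is a fricative (sonority 3).
/t/ is a plosive (sonority 1).
/n/→/z/: change -1.
/z/→/ð/: change +0.
/ð/→/t/: change -2.
Minimum = -2.

-2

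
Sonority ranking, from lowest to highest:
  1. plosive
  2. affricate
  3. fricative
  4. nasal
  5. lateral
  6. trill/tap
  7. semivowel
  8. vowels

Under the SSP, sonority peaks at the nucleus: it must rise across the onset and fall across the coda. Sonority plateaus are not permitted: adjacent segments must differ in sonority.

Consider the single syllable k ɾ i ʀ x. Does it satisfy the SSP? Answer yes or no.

Onset: /k/ is a plosive (sonority 1), /ɾ/ is a trill/tap (sonority 6); then the nucleus /i/ (sonority 8).
Onset profile 1-6-8 — rises to the nucleus.
Coda: /ʀ/ is a trill/tap (sonority 6), /x/ is a fricative (sonority 3).
Coda profile 8-6-3 — falls from the nucleus.

yes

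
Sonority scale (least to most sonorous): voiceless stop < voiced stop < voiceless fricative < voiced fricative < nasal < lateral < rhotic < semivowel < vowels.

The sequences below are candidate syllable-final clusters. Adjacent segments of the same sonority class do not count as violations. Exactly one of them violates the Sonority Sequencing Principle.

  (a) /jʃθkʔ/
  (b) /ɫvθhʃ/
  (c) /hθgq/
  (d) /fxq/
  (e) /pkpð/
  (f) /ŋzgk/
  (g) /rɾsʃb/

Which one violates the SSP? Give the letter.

(a) 8-3-3-1-1 → obeys
(b) 6-4-3-3-3 → obeys
(c) 3-3-2-1 → obeys
(d) 3-3-1 → obeys
(e) 1-1-1-4 → violates
(f) 5-4-2-1 → obeys
(g) 7-7-3-3-2 → obeys

e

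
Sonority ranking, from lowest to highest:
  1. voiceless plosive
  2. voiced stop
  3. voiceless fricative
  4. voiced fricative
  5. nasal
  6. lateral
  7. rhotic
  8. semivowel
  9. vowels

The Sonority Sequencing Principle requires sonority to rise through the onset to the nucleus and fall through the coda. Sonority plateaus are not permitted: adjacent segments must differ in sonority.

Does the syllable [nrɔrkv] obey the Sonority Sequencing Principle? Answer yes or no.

no

Onset: /n/ is a nasal (sonority 5), /r/ is a rhotic (sonority 7); then the nucleus /ɔ/ (sonority 9).
Onset profile 5-7-9 — rises to the nucleus.
Coda: /r/ is a rhotic (sonority 7), /k/ is a voiceless plosive (sonority 1), /v/ is a voiced fricative (sonority 4).
Coda profile 9-7-1-4 — does not strictly fall throughout.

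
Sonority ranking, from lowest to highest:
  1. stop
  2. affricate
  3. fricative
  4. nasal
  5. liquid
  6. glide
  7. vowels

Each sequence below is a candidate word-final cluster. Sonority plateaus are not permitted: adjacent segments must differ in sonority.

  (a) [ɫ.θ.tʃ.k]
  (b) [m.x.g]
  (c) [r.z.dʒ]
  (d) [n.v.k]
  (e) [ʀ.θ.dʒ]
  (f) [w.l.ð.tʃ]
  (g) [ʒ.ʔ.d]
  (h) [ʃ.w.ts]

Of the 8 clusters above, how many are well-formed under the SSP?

(a) 5-3-2-1 → obeys
(b) 4-3-1 → obeys
(c) 5-3-2 → obeys
(d) 4-3-1 → obeys
(e) 5-3-2 → obeys
(f) 6-5-3-2 → obeys
(g) 3-1-1 → violates
(h) 3-6-2 → violates

6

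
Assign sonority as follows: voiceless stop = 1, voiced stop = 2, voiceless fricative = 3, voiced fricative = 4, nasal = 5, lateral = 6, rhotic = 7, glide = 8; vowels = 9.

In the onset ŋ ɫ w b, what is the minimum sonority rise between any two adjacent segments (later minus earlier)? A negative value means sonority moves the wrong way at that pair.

/ŋ/: nasal = 5.
/ɫ/: lateral = 6.
/w/: glide = 8.
/b/: voiced stop = 2.
/ŋ/→/ɫ/: change +1.
/ɫ/→/w/: change +2.
/w/→/b/: change -6.
Minimum = -6.

-6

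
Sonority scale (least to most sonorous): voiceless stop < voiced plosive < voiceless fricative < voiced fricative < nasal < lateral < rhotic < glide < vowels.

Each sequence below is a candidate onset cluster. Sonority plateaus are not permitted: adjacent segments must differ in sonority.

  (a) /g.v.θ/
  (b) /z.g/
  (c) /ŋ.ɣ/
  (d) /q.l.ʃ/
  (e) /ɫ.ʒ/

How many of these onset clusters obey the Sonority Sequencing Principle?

0

(a) /g.v.θ/: profile 2-4-3 — violates.
(b) /z.g/: profile 4-2 — violates.
(c) /ŋ.ɣ/: profile 5-4 — violates.
(d) /q.l.ʃ/: profile 1-6-3 — violates.
(e) /ɫ.ʒ/: profile 6-4 — violates.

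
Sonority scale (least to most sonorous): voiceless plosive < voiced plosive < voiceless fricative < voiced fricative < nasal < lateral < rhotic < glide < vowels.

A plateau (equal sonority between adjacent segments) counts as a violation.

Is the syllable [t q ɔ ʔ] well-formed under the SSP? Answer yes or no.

no

Onset: /t/ is a voiceless plosive (sonority 1), /q/ is a voiceless plosive (sonority 1); then the nucleus /ɔ/ (sonority 9).
Onset profile 1-1-9 — does not strictly rise throughout.
Coda: /ʔ/ is a voiceless plosive (sonority 1).
Coda profile 9-1 — falls from the nucleus.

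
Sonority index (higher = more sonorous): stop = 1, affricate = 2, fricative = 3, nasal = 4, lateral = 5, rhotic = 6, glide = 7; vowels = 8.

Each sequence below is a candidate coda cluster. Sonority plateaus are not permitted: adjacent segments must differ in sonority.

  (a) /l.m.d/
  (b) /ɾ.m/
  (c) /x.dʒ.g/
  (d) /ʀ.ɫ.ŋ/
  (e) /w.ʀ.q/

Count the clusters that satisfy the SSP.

(a) sonority 5-4-1: well-formed.
(b) sonority 6-4: well-formed.
(c) sonority 3-2-1: well-formed.
(d) sonority 6-5-4: well-formed.
(e) sonority 7-6-1: well-formed.

5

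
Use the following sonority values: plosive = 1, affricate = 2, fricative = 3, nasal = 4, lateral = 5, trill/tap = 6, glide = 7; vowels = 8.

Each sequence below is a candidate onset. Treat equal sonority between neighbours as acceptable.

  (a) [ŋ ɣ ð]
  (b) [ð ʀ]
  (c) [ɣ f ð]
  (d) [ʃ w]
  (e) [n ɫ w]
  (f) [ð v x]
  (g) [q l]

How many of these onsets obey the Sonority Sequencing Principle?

(a) 4-3-3 → violates
(b) 3-6 → obeys
(c) 3-3-3 → obeys
(d) 3-7 → obeys
(e) 4-5-7 → obeys
(f) 3-3-3 → obeys
(g) 1-5 → obeys

6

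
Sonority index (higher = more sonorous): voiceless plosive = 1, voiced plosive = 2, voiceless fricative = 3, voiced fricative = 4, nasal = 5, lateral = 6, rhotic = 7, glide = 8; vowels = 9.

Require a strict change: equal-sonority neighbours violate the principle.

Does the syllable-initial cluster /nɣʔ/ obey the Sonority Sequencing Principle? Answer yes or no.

no

/n/: nasal = 5.
/ɣ/: voiced fricative = 4.
/ʔ/: voiceless plosive = 1.
The profile is 5-4-1. Between /n/ (5) and /ɣ/ (4) sonority does not rise, so the cluster violates the SSP.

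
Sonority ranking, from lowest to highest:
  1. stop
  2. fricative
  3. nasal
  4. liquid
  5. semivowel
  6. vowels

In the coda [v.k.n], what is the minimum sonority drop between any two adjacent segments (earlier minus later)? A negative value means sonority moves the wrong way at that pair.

-2

/v/: fricative = 2.
/k/: stop = 1.
/n/: nasal = 3.
/v/→/k/: change +1.
/k/→/n/: change -2.
Minimum = -2.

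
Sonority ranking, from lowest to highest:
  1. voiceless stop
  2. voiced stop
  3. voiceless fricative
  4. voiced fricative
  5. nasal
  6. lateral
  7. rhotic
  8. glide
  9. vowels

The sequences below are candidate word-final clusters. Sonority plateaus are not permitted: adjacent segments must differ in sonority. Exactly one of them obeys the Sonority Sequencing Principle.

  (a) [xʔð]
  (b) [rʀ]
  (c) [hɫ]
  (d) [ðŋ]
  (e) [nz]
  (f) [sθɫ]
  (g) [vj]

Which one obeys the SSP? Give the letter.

e

(a) sonority 3-1-4: ill-formed.
(b) sonority 7-7: ill-formed.
(c) sonority 3-6: ill-formed.
(d) sonority 4-5: ill-formed.
(e) sonority 5-4: well-formed.
(f) sonority 3-3-6: ill-formed.
(g) sonority 4-8: ill-formed.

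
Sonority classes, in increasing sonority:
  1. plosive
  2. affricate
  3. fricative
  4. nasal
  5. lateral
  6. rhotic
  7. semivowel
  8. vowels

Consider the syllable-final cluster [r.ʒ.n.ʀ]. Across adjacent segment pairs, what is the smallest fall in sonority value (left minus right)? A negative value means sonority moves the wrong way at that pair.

/r/ is a rhotic (sonority 6).
/ʒ/ is a fricative (sonority 3).
/n/ is a nasal (sonority 4).
/ʀ/ is a rhotic (sonority 6).
/r/→/ʒ/: change +3.
/ʒ/→/n/: change -1.
/n/→/ʀ/: change -2.
Minimum = -2.

-2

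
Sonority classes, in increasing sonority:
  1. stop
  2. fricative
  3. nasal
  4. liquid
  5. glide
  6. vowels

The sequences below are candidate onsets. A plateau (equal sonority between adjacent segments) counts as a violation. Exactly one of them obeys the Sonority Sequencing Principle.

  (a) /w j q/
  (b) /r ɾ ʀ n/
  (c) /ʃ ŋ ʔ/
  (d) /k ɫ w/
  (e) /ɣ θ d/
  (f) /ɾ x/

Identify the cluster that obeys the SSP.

(a) /w j q/: profile 5-5-1 — violates.
(b) /r ɾ ʀ n/: profile 4-4-4-3 — violates.
(c) /ʃ ŋ ʔ/: profile 2-3-1 — violates.
(d) /k ɫ w/: profile 1-4-5 — obeys.
(e) /ɣ θ d/: profile 2-2-1 — violates.
(f) /ɾ x/: profile 4-2 — violates.

d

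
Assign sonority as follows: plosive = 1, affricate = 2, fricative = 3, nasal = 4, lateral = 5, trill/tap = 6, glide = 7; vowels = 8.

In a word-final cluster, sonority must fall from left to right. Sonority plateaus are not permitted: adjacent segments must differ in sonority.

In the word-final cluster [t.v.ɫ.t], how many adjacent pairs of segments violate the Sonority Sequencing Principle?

2

/t/: plosive = 1.
/v/: fricative = 3.
/ɫ/: lateral = 5.
/t/: plosive = 1.
/t/→/v/: 1→3 (does not fall) — violation.
/v/→/ɫ/: 3→5 (does not fall) — violation.
/ɫ/→/t/: 5→1 (falls) — ok.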